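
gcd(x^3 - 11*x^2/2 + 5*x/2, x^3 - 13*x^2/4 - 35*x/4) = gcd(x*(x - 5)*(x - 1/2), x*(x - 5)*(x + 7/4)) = x^2 - 5*x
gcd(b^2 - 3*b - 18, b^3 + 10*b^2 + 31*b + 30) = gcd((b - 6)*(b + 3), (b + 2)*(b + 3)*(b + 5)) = b + 3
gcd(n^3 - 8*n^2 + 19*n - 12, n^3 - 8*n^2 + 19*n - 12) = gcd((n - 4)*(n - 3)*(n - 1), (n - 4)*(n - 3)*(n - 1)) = n^3 - 8*n^2 + 19*n - 12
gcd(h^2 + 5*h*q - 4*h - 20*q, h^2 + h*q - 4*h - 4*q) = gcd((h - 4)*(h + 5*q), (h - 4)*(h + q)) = h - 4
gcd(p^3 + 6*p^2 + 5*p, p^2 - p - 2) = p + 1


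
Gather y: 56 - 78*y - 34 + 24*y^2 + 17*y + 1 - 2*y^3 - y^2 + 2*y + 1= -2*y^3 + 23*y^2 - 59*y + 24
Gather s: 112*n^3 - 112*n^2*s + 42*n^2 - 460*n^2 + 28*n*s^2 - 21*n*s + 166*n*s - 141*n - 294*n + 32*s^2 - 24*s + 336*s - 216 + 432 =112*n^3 - 418*n^2 - 435*n + s^2*(28*n + 32) + s*(-112*n^2 + 145*n + 312) + 216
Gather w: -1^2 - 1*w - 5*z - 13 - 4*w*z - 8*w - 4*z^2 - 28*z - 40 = w*(-4*z - 9) - 4*z^2 - 33*z - 54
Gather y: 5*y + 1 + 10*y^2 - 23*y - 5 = 10*y^2 - 18*y - 4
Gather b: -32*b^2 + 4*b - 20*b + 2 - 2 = -32*b^2 - 16*b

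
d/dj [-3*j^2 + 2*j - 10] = 2 - 6*j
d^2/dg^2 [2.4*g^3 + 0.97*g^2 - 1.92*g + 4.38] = 14.4*g + 1.94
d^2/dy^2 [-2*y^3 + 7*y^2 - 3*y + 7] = 14 - 12*y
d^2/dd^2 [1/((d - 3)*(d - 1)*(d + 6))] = 2*(6*d^4 + 16*d^3 - 51*d^2 - 180*d + 405)/(d^9 + 6*d^8 - 51*d^7 - 190*d^6 + 1287*d^5 + 594*d^4 - 12825*d^3 + 25758*d^2 - 20412*d + 5832)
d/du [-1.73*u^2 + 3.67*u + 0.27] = 3.67 - 3.46*u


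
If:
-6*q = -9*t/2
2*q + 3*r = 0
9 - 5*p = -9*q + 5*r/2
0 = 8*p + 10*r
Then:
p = -15/13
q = -18/13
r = 12/13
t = -24/13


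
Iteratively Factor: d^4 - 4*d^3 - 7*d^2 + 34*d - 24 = (d + 3)*(d^3 - 7*d^2 + 14*d - 8) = (d - 4)*(d + 3)*(d^2 - 3*d + 2) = (d - 4)*(d - 1)*(d + 3)*(d - 2)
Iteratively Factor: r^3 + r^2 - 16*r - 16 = (r - 4)*(r^2 + 5*r + 4) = (r - 4)*(r + 1)*(r + 4)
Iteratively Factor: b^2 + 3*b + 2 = (b + 1)*(b + 2)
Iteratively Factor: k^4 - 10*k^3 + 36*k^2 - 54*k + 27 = (k - 3)*(k^3 - 7*k^2 + 15*k - 9) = (k - 3)^2*(k^2 - 4*k + 3) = (k - 3)^2*(k - 1)*(k - 3)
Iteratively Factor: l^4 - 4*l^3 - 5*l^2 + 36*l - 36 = (l + 3)*(l^3 - 7*l^2 + 16*l - 12) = (l - 2)*(l + 3)*(l^2 - 5*l + 6) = (l - 3)*(l - 2)*(l + 3)*(l - 2)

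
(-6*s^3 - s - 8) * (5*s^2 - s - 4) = -30*s^5 + 6*s^4 + 19*s^3 - 39*s^2 + 12*s + 32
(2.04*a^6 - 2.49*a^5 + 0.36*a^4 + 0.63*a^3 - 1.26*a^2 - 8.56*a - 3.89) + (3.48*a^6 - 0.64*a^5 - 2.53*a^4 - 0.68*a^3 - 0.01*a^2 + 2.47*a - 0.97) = 5.52*a^6 - 3.13*a^5 - 2.17*a^4 - 0.05*a^3 - 1.27*a^2 - 6.09*a - 4.86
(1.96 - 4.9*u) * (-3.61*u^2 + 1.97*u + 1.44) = 17.689*u^3 - 16.7286*u^2 - 3.1948*u + 2.8224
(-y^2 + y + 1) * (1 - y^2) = y^4 - y^3 - 2*y^2 + y + 1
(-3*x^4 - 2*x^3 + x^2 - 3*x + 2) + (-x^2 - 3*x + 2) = -3*x^4 - 2*x^3 - 6*x + 4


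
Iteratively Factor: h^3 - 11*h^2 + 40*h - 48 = (h - 4)*(h^2 - 7*h + 12) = (h - 4)^2*(h - 3)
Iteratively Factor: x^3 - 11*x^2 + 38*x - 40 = (x - 4)*(x^2 - 7*x + 10) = (x - 4)*(x - 2)*(x - 5)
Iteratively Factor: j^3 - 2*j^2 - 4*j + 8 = (j - 2)*(j^2 - 4) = (j - 2)*(j + 2)*(j - 2)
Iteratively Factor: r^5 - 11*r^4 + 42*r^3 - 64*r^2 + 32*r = (r)*(r^4 - 11*r^3 + 42*r^2 - 64*r + 32) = r*(r - 2)*(r^3 - 9*r^2 + 24*r - 16) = r*(r - 4)*(r - 2)*(r^2 - 5*r + 4) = r*(r - 4)^2*(r - 2)*(r - 1)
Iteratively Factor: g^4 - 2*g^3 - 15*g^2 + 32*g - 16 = (g - 4)*(g^3 + 2*g^2 - 7*g + 4) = (g - 4)*(g - 1)*(g^2 + 3*g - 4) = (g - 4)*(g - 1)*(g + 4)*(g - 1)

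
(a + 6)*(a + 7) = a^2 + 13*a + 42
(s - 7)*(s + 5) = s^2 - 2*s - 35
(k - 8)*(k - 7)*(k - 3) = k^3 - 18*k^2 + 101*k - 168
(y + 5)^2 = y^2 + 10*y + 25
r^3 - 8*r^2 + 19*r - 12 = (r - 4)*(r - 3)*(r - 1)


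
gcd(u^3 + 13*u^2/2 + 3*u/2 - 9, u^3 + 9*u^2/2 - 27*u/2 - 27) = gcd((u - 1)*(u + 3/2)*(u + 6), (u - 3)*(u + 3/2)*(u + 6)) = u^2 + 15*u/2 + 9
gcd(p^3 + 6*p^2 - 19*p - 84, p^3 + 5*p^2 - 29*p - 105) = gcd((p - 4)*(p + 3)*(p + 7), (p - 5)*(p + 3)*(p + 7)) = p^2 + 10*p + 21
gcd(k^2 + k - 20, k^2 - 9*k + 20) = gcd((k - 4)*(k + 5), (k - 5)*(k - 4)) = k - 4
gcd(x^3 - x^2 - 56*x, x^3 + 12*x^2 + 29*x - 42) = x + 7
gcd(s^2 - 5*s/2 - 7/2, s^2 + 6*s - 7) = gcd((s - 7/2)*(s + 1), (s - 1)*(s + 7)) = 1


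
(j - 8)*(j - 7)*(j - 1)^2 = j^4 - 17*j^3 + 87*j^2 - 127*j + 56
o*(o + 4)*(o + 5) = o^3 + 9*o^2 + 20*o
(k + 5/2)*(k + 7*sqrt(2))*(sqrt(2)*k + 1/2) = sqrt(2)*k^3 + 5*sqrt(2)*k^2/2 + 29*k^2/2 + 7*sqrt(2)*k/2 + 145*k/4 + 35*sqrt(2)/4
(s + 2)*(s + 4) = s^2 + 6*s + 8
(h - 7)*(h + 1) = h^2 - 6*h - 7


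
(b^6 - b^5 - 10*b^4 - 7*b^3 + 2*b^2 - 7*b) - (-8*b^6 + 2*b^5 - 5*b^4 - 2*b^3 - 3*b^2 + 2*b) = 9*b^6 - 3*b^5 - 5*b^4 - 5*b^3 + 5*b^2 - 9*b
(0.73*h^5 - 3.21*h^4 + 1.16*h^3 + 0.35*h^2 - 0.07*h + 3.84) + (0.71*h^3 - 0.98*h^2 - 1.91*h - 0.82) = 0.73*h^5 - 3.21*h^4 + 1.87*h^3 - 0.63*h^2 - 1.98*h + 3.02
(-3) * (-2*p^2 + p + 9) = 6*p^2 - 3*p - 27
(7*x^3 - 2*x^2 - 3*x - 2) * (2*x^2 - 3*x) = 14*x^5 - 25*x^4 + 5*x^2 + 6*x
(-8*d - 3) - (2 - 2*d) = -6*d - 5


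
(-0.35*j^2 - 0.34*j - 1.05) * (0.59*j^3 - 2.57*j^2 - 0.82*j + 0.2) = -0.2065*j^5 + 0.6989*j^4 + 0.5413*j^3 + 2.9073*j^2 + 0.793*j - 0.21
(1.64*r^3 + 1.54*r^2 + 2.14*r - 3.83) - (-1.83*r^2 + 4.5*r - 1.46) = 1.64*r^3 + 3.37*r^2 - 2.36*r - 2.37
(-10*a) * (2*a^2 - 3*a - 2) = -20*a^3 + 30*a^2 + 20*a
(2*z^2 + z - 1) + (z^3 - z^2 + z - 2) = z^3 + z^2 + 2*z - 3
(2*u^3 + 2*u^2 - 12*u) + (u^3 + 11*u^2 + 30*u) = 3*u^3 + 13*u^2 + 18*u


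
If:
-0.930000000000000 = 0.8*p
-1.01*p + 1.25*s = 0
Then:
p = -1.16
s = -0.94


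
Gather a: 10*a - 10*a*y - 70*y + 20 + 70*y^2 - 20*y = a*(10 - 10*y) + 70*y^2 - 90*y + 20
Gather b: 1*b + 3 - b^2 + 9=-b^2 + b + 12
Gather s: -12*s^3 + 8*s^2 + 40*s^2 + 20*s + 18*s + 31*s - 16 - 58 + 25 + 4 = -12*s^3 + 48*s^2 + 69*s - 45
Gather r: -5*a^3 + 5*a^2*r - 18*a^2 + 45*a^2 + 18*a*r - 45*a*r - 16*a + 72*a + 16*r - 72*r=-5*a^3 + 27*a^2 + 56*a + r*(5*a^2 - 27*a - 56)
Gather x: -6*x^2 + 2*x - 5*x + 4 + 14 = -6*x^2 - 3*x + 18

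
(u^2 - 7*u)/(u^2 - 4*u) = (u - 7)/(u - 4)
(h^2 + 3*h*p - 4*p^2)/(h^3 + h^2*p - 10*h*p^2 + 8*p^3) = 1/(h - 2*p)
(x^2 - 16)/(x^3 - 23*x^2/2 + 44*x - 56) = 2*(x + 4)/(2*x^2 - 15*x + 28)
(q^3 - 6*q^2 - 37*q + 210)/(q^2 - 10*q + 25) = (q^2 - q - 42)/(q - 5)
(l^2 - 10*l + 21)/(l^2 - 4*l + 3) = (l - 7)/(l - 1)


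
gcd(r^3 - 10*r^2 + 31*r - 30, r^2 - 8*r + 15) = r^2 - 8*r + 15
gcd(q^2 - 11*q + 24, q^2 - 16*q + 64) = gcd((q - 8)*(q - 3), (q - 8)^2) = q - 8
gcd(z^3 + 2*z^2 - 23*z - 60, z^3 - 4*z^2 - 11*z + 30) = z^2 - 2*z - 15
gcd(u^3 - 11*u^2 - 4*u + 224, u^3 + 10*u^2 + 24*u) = u + 4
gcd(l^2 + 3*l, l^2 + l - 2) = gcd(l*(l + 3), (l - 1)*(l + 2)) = 1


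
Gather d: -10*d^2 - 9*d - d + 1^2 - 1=-10*d^2 - 10*d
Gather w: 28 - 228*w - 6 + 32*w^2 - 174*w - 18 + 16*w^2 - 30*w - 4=48*w^2 - 432*w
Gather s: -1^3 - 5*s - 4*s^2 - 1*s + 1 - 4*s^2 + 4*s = -8*s^2 - 2*s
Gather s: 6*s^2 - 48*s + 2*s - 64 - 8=6*s^2 - 46*s - 72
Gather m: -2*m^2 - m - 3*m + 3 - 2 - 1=-2*m^2 - 4*m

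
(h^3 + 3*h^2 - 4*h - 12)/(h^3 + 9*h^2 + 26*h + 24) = (h - 2)/(h + 4)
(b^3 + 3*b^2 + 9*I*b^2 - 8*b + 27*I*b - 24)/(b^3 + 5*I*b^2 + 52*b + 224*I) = (b^2 + b*(3 + I) + 3*I)/(b^2 - 3*I*b + 28)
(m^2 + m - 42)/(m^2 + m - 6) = (m^2 + m - 42)/(m^2 + m - 6)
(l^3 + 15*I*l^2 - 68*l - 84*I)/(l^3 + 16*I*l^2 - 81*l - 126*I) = (l + 2*I)/(l + 3*I)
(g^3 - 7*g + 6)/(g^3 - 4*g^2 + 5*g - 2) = (g + 3)/(g - 1)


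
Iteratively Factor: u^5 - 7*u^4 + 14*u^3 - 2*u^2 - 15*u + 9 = (u - 1)*(u^4 - 6*u^3 + 8*u^2 + 6*u - 9) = (u - 3)*(u - 1)*(u^3 - 3*u^2 - u + 3) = (u - 3)*(u - 1)^2*(u^2 - 2*u - 3) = (u - 3)^2*(u - 1)^2*(u + 1)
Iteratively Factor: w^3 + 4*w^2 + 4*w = (w)*(w^2 + 4*w + 4) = w*(w + 2)*(w + 2)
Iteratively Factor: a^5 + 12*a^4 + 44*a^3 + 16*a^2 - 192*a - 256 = (a + 4)*(a^4 + 8*a^3 + 12*a^2 - 32*a - 64) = (a + 2)*(a + 4)*(a^3 + 6*a^2 - 32) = (a - 2)*(a + 2)*(a + 4)*(a^2 + 8*a + 16) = (a - 2)*(a + 2)*(a + 4)^2*(a + 4)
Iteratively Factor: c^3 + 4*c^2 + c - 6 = (c + 3)*(c^2 + c - 2) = (c - 1)*(c + 3)*(c + 2)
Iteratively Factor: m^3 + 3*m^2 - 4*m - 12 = (m + 3)*(m^2 - 4) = (m + 2)*(m + 3)*(m - 2)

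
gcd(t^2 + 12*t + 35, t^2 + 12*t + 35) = t^2 + 12*t + 35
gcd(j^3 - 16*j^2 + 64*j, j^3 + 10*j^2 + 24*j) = j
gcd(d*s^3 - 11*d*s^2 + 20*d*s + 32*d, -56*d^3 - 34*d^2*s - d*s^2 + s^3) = 1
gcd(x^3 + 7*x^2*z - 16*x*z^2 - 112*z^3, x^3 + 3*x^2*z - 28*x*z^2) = x^2 + 3*x*z - 28*z^2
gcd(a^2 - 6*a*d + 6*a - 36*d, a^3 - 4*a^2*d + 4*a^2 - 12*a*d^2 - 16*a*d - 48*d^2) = a - 6*d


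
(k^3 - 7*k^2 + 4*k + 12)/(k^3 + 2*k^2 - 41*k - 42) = (k - 2)/(k + 7)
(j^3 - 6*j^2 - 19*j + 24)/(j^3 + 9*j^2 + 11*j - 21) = (j - 8)/(j + 7)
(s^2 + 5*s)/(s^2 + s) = (s + 5)/(s + 1)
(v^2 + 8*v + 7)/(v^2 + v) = (v + 7)/v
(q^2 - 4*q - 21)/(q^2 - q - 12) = (q - 7)/(q - 4)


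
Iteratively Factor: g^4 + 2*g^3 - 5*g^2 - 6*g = (g - 2)*(g^3 + 4*g^2 + 3*g) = g*(g - 2)*(g^2 + 4*g + 3) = g*(g - 2)*(g + 1)*(g + 3)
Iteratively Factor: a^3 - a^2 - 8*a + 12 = (a - 2)*(a^2 + a - 6) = (a - 2)*(a + 3)*(a - 2)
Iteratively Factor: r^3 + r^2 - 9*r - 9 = (r + 1)*(r^2 - 9) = (r - 3)*(r + 1)*(r + 3)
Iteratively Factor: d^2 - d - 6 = (d - 3)*(d + 2)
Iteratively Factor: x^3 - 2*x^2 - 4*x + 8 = (x + 2)*(x^2 - 4*x + 4) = (x - 2)*(x + 2)*(x - 2)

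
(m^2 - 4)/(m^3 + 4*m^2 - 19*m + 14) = (m + 2)/(m^2 + 6*m - 7)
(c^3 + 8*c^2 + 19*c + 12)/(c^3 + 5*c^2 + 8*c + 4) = (c^2 + 7*c + 12)/(c^2 + 4*c + 4)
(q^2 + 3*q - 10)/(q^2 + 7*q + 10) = (q - 2)/(q + 2)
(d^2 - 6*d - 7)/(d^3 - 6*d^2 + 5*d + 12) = (d - 7)/(d^2 - 7*d + 12)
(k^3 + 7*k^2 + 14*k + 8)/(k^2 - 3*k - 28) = (k^2 + 3*k + 2)/(k - 7)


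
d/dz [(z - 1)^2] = 2*z - 2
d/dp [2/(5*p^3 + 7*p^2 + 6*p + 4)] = 2*(-15*p^2 - 14*p - 6)/(5*p^3 + 7*p^2 + 6*p + 4)^2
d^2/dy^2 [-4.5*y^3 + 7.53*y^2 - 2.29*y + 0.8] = 15.06 - 27.0*y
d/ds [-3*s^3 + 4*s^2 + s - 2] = -9*s^2 + 8*s + 1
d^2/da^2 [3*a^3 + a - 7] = 18*a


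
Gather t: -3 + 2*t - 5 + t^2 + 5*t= t^2 + 7*t - 8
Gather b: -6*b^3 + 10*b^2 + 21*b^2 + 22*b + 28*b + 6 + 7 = -6*b^3 + 31*b^2 + 50*b + 13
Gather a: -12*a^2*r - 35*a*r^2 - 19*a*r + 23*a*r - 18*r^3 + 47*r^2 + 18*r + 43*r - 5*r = -12*a^2*r + a*(-35*r^2 + 4*r) - 18*r^3 + 47*r^2 + 56*r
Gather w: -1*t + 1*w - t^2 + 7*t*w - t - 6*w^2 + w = -t^2 - 2*t - 6*w^2 + w*(7*t + 2)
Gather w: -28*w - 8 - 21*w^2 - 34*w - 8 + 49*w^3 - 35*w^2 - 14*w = 49*w^3 - 56*w^2 - 76*w - 16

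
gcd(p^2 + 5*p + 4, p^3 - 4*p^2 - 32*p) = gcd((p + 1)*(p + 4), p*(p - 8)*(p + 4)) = p + 4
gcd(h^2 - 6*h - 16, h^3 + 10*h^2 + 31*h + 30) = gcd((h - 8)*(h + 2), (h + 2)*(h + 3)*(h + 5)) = h + 2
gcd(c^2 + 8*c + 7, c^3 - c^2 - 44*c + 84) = c + 7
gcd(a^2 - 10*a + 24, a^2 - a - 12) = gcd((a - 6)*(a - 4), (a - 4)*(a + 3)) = a - 4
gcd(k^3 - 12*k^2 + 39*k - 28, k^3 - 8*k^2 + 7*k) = k^2 - 8*k + 7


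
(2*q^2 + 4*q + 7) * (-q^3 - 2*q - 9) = -2*q^5 - 4*q^4 - 11*q^3 - 26*q^2 - 50*q - 63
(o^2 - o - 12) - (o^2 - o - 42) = 30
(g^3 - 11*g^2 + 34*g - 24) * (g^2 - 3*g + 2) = g^5 - 14*g^4 + 69*g^3 - 148*g^2 + 140*g - 48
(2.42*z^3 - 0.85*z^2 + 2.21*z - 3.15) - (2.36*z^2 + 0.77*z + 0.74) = 2.42*z^3 - 3.21*z^2 + 1.44*z - 3.89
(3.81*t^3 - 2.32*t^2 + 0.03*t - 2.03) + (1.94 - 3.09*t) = 3.81*t^3 - 2.32*t^2 - 3.06*t - 0.0899999999999999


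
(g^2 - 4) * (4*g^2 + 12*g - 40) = 4*g^4 + 12*g^3 - 56*g^2 - 48*g + 160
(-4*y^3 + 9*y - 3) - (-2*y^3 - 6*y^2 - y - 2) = -2*y^3 + 6*y^2 + 10*y - 1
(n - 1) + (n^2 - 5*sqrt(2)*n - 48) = n^2 - 5*sqrt(2)*n + n - 49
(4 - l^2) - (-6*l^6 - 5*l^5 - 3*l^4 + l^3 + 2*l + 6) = 6*l^6 + 5*l^5 + 3*l^4 - l^3 - l^2 - 2*l - 2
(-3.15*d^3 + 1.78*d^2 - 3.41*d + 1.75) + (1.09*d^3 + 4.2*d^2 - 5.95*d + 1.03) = -2.06*d^3 + 5.98*d^2 - 9.36*d + 2.78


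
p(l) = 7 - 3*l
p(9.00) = -20.00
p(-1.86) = 12.58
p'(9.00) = -3.00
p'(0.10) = -3.00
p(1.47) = 2.59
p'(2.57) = -3.00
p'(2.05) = -3.00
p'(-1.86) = -3.00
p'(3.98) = -3.00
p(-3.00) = 16.00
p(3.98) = -4.94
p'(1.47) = -3.00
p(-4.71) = 21.13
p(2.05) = 0.85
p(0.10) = 6.70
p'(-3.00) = -3.00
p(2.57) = -0.71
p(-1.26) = 10.78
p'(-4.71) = -3.00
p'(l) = -3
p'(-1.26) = -3.00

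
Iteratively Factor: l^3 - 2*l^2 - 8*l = (l)*(l^2 - 2*l - 8) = l*(l + 2)*(l - 4)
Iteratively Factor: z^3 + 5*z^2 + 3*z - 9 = (z + 3)*(z^2 + 2*z - 3) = (z - 1)*(z + 3)*(z + 3)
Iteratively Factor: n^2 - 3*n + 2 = (n - 1)*(n - 2)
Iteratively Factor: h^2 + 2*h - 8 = (h + 4)*(h - 2)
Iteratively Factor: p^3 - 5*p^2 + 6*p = (p)*(p^2 - 5*p + 6) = p*(p - 3)*(p - 2)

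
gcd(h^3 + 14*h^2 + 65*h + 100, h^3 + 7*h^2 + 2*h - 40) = h^2 + 9*h + 20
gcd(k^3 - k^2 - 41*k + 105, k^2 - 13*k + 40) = k - 5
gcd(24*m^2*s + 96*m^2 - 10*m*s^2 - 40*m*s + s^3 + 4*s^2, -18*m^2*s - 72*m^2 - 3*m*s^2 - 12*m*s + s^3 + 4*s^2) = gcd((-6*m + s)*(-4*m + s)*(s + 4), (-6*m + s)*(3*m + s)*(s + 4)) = -6*m*s - 24*m + s^2 + 4*s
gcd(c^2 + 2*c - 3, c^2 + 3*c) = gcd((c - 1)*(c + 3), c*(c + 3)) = c + 3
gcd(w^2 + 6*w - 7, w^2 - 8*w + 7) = w - 1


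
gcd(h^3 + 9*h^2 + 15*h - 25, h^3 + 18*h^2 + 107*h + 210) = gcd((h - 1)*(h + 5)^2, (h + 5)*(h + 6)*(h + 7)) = h + 5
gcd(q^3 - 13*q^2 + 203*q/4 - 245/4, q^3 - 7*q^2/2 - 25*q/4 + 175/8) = q^2 - 6*q + 35/4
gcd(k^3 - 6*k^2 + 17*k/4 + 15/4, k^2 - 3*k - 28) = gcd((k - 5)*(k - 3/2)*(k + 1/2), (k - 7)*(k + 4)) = 1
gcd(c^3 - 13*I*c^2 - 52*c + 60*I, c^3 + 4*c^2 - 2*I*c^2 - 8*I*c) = c - 2*I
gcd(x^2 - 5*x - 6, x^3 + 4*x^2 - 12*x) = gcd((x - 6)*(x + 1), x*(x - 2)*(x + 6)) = 1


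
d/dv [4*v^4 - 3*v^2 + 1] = 16*v^3 - 6*v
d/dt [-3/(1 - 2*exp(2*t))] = -12*exp(2*t)/(2*exp(2*t) - 1)^2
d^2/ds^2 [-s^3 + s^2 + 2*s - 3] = 2 - 6*s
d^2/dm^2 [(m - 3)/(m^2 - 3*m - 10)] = 2*(3*(2 - m)*(-m^2 + 3*m + 10) - (m - 3)*(2*m - 3)^2)/(-m^2 + 3*m + 10)^3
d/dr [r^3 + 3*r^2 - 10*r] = 3*r^2 + 6*r - 10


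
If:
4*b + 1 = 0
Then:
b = -1/4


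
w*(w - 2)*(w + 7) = w^3 + 5*w^2 - 14*w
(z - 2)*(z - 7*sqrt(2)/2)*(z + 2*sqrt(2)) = z^3 - 3*sqrt(2)*z^2/2 - 2*z^2 - 14*z + 3*sqrt(2)*z + 28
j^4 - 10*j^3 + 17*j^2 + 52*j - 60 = (j - 6)*(j - 5)*(j - 1)*(j + 2)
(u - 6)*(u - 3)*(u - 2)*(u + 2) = u^4 - 9*u^3 + 14*u^2 + 36*u - 72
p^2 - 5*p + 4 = (p - 4)*(p - 1)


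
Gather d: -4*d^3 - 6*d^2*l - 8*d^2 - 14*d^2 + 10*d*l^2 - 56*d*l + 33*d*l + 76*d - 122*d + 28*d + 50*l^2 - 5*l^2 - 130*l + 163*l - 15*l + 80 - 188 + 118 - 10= -4*d^3 + d^2*(-6*l - 22) + d*(10*l^2 - 23*l - 18) + 45*l^2 + 18*l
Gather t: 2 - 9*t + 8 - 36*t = 10 - 45*t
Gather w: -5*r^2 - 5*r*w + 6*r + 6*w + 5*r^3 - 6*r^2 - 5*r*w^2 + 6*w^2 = 5*r^3 - 11*r^2 + 6*r + w^2*(6 - 5*r) + w*(6 - 5*r)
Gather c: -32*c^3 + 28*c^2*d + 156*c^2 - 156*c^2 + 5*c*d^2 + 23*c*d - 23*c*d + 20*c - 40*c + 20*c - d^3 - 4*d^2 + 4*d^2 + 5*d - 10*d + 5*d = -32*c^3 + 28*c^2*d + 5*c*d^2 - d^3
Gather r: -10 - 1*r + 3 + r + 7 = 0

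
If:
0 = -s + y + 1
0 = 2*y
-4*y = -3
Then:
No Solution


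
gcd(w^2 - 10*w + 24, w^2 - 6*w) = w - 6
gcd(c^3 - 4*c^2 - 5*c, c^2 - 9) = 1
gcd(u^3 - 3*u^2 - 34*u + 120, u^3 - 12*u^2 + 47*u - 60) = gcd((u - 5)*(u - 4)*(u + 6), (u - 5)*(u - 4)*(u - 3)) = u^2 - 9*u + 20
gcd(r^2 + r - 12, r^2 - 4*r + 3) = r - 3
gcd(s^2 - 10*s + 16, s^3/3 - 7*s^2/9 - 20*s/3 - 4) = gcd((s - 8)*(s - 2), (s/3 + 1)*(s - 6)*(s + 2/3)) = 1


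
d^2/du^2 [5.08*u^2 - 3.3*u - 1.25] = 10.1600000000000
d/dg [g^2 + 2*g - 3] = 2*g + 2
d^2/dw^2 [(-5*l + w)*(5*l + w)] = 2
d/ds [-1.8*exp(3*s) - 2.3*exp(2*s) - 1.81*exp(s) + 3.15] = (-5.4*exp(2*s) - 4.6*exp(s) - 1.81)*exp(s)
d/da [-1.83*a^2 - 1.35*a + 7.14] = -3.66*a - 1.35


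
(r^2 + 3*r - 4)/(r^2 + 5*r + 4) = (r - 1)/(r + 1)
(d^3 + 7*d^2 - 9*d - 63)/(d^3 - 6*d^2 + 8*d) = (d^3 + 7*d^2 - 9*d - 63)/(d*(d^2 - 6*d + 8))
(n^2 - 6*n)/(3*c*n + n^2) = (n - 6)/(3*c + n)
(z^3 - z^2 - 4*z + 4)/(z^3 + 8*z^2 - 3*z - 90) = (z^3 - z^2 - 4*z + 4)/(z^3 + 8*z^2 - 3*z - 90)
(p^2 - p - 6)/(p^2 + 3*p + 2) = (p - 3)/(p + 1)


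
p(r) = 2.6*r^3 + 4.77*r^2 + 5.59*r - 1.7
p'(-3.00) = 47.17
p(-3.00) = -45.74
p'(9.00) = 723.25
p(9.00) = 2330.38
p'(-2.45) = 29.04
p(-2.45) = -25.00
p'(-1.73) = 12.43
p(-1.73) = -10.56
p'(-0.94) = 3.51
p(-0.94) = -4.90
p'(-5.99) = 228.31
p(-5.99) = -422.83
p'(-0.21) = 3.93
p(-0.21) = -2.69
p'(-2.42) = 28.18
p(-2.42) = -24.14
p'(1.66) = 42.92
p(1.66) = 32.62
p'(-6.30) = 255.07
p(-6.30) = -497.72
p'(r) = 7.8*r^2 + 9.54*r + 5.59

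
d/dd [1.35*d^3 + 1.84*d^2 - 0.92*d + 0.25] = 4.05*d^2 + 3.68*d - 0.92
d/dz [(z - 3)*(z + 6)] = 2*z + 3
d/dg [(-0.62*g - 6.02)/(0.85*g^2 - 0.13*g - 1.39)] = (0.527*g^2 + 10.234*g + 0.0791999999999999)/(0.7225*g^4 - 0.221*g^3 - 2.3461*g^2 + 0.3614*g + 1.9321)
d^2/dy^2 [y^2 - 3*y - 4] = 2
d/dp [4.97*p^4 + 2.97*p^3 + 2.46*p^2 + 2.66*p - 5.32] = 19.88*p^3 + 8.91*p^2 + 4.92*p + 2.66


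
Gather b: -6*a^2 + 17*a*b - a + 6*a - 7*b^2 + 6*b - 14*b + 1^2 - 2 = -6*a^2 + 5*a - 7*b^2 + b*(17*a - 8) - 1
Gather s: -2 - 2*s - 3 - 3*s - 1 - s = -6*s - 6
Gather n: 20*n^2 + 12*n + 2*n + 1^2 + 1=20*n^2 + 14*n + 2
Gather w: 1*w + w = 2*w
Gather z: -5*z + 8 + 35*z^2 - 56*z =35*z^2 - 61*z + 8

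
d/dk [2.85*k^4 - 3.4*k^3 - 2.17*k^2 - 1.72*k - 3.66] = 11.4*k^3 - 10.2*k^2 - 4.34*k - 1.72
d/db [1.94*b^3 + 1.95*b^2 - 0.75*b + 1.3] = 5.82*b^2 + 3.9*b - 0.75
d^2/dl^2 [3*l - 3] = 0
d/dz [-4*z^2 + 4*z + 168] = 4 - 8*z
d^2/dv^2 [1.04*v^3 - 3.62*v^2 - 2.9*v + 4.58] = 6.24*v - 7.24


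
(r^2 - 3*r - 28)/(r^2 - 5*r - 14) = (r + 4)/(r + 2)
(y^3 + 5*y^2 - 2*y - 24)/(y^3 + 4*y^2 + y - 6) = (y^2 + 2*y - 8)/(y^2 + y - 2)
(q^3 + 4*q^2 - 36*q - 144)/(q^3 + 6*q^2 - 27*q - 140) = (q^2 - 36)/(q^2 + 2*q - 35)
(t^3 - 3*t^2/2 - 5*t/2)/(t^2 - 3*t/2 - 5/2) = t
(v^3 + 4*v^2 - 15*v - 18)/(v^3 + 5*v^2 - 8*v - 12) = (v - 3)/(v - 2)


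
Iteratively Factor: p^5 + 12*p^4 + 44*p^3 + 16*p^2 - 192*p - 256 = (p + 4)*(p^4 + 8*p^3 + 12*p^2 - 32*p - 64) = (p + 4)^2*(p^3 + 4*p^2 - 4*p - 16) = (p + 4)^3*(p^2 - 4) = (p + 2)*(p + 4)^3*(p - 2)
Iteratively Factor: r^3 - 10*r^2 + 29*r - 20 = (r - 1)*(r^2 - 9*r + 20) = (r - 4)*(r - 1)*(r - 5)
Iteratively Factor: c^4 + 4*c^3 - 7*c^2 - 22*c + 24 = (c - 2)*(c^3 + 6*c^2 + 5*c - 12) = (c - 2)*(c - 1)*(c^2 + 7*c + 12) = (c - 2)*(c - 1)*(c + 4)*(c + 3)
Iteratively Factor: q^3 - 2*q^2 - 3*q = (q)*(q^2 - 2*q - 3) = q*(q - 3)*(q + 1)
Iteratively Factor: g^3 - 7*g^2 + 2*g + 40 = (g - 4)*(g^2 - 3*g - 10) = (g - 4)*(g + 2)*(g - 5)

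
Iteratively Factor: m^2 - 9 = (m - 3)*(m + 3)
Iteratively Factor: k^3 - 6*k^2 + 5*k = (k - 5)*(k^2 - k) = (k - 5)*(k - 1)*(k)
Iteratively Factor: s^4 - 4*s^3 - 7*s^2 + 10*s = (s)*(s^3 - 4*s^2 - 7*s + 10) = s*(s - 5)*(s^2 + s - 2) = s*(s - 5)*(s + 2)*(s - 1)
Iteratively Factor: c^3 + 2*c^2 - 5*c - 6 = (c - 2)*(c^2 + 4*c + 3) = (c - 2)*(c + 3)*(c + 1)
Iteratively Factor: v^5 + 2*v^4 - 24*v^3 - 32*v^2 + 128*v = (v)*(v^4 + 2*v^3 - 24*v^2 - 32*v + 128) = v*(v - 2)*(v^3 + 4*v^2 - 16*v - 64) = v*(v - 2)*(v + 4)*(v^2 - 16) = v*(v - 2)*(v + 4)^2*(v - 4)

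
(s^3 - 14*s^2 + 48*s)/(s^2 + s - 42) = s*(s - 8)/(s + 7)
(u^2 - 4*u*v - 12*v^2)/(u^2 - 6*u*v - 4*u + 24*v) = (u + 2*v)/(u - 4)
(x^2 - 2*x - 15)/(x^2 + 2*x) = (x^2 - 2*x - 15)/(x*(x + 2))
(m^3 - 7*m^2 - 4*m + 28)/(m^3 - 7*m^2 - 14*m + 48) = (m^2 - 5*m - 14)/(m^2 - 5*m - 24)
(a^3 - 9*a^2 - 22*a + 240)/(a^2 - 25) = (a^2 - 14*a + 48)/(a - 5)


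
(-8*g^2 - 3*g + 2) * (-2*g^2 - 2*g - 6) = 16*g^4 + 22*g^3 + 50*g^2 + 14*g - 12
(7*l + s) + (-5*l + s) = 2*l + 2*s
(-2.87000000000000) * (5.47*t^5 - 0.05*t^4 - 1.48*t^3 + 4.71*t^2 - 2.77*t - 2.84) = -15.6989*t^5 + 0.1435*t^4 + 4.2476*t^3 - 13.5177*t^2 + 7.9499*t + 8.1508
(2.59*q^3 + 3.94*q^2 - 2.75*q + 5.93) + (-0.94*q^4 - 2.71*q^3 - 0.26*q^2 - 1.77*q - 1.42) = -0.94*q^4 - 0.12*q^3 + 3.68*q^2 - 4.52*q + 4.51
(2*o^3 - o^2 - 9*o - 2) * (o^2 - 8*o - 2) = 2*o^5 - 17*o^4 - 5*o^3 + 72*o^2 + 34*o + 4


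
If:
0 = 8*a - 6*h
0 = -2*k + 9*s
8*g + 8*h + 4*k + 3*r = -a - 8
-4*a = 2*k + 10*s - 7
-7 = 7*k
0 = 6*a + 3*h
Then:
No Solution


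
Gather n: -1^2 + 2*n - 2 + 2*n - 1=4*n - 4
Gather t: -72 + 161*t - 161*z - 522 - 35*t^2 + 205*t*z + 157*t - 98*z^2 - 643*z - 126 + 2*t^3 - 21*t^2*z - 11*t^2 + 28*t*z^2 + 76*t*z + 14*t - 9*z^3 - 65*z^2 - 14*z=2*t^3 + t^2*(-21*z - 46) + t*(28*z^2 + 281*z + 332) - 9*z^3 - 163*z^2 - 818*z - 720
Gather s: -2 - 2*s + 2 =-2*s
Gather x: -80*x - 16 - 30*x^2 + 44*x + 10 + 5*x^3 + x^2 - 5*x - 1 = 5*x^3 - 29*x^2 - 41*x - 7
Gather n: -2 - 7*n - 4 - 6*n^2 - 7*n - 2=-6*n^2 - 14*n - 8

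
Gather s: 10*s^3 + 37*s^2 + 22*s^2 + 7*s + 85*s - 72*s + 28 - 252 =10*s^3 + 59*s^2 + 20*s - 224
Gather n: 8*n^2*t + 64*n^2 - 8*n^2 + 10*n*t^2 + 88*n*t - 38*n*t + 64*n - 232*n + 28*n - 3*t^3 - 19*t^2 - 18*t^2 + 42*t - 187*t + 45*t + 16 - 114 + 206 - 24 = n^2*(8*t + 56) + n*(10*t^2 + 50*t - 140) - 3*t^3 - 37*t^2 - 100*t + 84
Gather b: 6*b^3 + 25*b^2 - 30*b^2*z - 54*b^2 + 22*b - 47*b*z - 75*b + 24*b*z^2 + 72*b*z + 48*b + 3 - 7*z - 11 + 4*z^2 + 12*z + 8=6*b^3 + b^2*(-30*z - 29) + b*(24*z^2 + 25*z - 5) + 4*z^2 + 5*z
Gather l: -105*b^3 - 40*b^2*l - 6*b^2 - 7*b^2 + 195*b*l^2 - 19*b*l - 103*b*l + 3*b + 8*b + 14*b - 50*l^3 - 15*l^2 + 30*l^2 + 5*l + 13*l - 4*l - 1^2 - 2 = -105*b^3 - 13*b^2 + 25*b - 50*l^3 + l^2*(195*b + 15) + l*(-40*b^2 - 122*b + 14) - 3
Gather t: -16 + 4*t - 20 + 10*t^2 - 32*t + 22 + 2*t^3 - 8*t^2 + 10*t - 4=2*t^3 + 2*t^2 - 18*t - 18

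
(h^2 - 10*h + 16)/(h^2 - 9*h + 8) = (h - 2)/(h - 1)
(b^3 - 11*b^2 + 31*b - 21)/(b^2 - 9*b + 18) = (b^2 - 8*b + 7)/(b - 6)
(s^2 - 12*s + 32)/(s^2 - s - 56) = (s - 4)/(s + 7)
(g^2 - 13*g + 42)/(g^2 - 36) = (g - 7)/(g + 6)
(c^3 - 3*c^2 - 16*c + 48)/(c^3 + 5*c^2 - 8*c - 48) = (c - 4)/(c + 4)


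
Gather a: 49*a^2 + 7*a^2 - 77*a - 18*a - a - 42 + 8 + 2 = 56*a^2 - 96*a - 32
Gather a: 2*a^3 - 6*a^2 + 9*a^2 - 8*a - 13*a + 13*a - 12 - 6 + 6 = 2*a^3 + 3*a^2 - 8*a - 12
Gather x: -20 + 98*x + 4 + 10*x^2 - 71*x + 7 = 10*x^2 + 27*x - 9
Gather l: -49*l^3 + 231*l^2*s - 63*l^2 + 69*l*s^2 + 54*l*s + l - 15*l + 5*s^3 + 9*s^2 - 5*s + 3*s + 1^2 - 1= -49*l^3 + l^2*(231*s - 63) + l*(69*s^2 + 54*s - 14) + 5*s^3 + 9*s^2 - 2*s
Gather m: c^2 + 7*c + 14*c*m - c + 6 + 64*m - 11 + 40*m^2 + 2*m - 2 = c^2 + 6*c + 40*m^2 + m*(14*c + 66) - 7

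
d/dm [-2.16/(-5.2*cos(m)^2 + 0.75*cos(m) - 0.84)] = (22.464*cos(m) - 1.62)*sin(m)/(5.2*cos(m)^2 - 0.75*cos(m) + 0.84)^2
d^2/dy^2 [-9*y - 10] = 0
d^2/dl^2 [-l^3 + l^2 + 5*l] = 2 - 6*l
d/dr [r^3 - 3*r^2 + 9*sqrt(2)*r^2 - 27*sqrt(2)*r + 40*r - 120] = 3*r^2 - 6*r + 18*sqrt(2)*r - 27*sqrt(2) + 40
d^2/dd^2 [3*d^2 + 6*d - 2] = 6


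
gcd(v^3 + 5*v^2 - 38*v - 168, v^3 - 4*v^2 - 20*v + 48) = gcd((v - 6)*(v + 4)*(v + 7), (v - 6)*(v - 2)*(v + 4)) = v^2 - 2*v - 24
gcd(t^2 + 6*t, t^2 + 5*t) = t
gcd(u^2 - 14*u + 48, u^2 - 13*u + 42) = u - 6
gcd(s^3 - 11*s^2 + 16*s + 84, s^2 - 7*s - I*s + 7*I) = s - 7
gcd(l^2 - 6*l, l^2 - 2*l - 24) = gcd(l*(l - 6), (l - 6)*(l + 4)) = l - 6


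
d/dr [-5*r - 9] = -5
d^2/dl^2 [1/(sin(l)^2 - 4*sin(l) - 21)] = 2*(-2*sin(l)^4 + 6*sin(l)^3 - 47*sin(l)^2 + 30*sin(l) + 37)/((sin(l) - 7)^3*(sin(l) + 3)^3)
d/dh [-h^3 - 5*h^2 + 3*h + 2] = -3*h^2 - 10*h + 3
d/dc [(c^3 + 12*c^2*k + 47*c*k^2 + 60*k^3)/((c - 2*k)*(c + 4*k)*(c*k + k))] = (-10*c^2*k + c^2 - 30*c*k^2 - 4*c*k + 30*k^3 - 31*k^2)/(k*(c^4 - 4*c^3*k + 2*c^3 + 4*c^2*k^2 - 8*c^2*k + c^2 + 8*c*k^2 - 4*c*k + 4*k^2))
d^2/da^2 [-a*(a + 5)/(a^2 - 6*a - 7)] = 2*(-11*a^3 - 21*a^2 - 105*a + 161)/(a^6 - 18*a^5 + 87*a^4 + 36*a^3 - 609*a^2 - 882*a - 343)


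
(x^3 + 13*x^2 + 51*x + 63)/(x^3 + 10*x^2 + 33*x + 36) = (x + 7)/(x + 4)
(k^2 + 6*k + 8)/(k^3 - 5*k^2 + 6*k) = (k^2 + 6*k + 8)/(k*(k^2 - 5*k + 6))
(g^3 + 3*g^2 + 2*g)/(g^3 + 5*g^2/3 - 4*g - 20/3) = 3*g*(g + 1)/(3*g^2 - g - 10)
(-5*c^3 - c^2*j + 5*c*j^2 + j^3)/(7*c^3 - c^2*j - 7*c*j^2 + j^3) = (-5*c - j)/(7*c - j)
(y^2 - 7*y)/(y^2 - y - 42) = y/(y + 6)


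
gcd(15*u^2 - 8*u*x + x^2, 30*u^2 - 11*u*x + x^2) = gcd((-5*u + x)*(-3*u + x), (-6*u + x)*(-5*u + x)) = -5*u + x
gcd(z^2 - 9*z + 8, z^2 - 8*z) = z - 8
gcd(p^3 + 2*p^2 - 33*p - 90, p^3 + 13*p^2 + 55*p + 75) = p^2 + 8*p + 15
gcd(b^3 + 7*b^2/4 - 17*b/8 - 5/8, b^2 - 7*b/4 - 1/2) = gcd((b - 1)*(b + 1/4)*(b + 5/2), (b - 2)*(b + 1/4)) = b + 1/4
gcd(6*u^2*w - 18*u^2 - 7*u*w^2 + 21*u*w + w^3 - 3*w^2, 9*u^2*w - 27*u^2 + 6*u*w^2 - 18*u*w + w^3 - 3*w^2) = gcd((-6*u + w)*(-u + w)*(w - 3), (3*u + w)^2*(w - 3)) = w - 3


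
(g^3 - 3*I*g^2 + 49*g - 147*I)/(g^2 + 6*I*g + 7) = (g^2 - 10*I*g - 21)/(g - I)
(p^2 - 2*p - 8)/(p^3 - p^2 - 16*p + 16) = (p + 2)/(p^2 + 3*p - 4)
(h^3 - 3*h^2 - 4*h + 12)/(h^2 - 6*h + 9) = (h^2 - 4)/(h - 3)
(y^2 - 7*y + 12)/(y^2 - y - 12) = (y - 3)/(y + 3)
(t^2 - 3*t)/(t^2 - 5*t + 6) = t/(t - 2)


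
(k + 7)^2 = k^2 + 14*k + 49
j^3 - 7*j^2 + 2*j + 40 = (j - 5)*(j - 4)*(j + 2)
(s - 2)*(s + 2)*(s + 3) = s^3 + 3*s^2 - 4*s - 12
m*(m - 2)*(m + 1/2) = m^3 - 3*m^2/2 - m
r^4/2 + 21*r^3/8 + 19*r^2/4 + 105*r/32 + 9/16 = (r/2 + 1)*(r + 1/4)*(r + 3/2)^2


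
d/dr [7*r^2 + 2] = 14*r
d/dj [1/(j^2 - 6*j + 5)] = 2*(3 - j)/(j^2 - 6*j + 5)^2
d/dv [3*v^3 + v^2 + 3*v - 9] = 9*v^2 + 2*v + 3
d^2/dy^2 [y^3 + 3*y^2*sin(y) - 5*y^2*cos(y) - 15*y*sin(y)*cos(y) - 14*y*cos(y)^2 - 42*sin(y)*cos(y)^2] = -3*y^2*sin(y) + 5*y^2*cos(y) + 20*y*sin(y) + 30*y*sin(2*y) + 12*y*cos(y) + 28*y*cos(2*y) + 6*y + 33*sin(y)/2 + 28*sin(2*y) + 189*sin(3*y)/2 - 10*cos(y) - 30*cos(2*y)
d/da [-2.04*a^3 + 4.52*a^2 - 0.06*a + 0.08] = -6.12*a^2 + 9.04*a - 0.06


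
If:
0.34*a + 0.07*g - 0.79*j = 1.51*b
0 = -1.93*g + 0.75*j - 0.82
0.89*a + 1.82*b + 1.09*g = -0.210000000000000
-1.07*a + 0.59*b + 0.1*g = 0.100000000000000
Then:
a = -0.00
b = 0.28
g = -0.65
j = -0.59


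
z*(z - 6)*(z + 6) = z^3 - 36*z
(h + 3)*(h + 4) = h^2 + 7*h + 12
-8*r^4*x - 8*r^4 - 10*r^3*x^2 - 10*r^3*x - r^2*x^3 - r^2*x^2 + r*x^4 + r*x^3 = (-4*r + x)*(r + x)*(2*r + x)*(r*x + r)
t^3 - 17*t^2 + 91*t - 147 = (t - 7)^2*(t - 3)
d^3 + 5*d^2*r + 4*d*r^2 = d*(d + r)*(d + 4*r)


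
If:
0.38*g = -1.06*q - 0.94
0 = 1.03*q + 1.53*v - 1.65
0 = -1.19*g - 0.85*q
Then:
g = 0.85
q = -1.19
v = 1.88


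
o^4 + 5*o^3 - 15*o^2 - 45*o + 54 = (o - 3)*(o - 1)*(o + 3)*(o + 6)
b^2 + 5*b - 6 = (b - 1)*(b + 6)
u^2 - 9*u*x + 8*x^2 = (u - 8*x)*(u - x)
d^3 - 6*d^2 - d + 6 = (d - 6)*(d - 1)*(d + 1)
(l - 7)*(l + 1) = l^2 - 6*l - 7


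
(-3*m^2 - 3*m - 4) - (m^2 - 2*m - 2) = -4*m^2 - m - 2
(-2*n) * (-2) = 4*n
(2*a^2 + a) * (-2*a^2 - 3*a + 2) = -4*a^4 - 8*a^3 + a^2 + 2*a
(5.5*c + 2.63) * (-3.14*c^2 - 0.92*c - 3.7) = -17.27*c^3 - 13.3182*c^2 - 22.7696*c - 9.731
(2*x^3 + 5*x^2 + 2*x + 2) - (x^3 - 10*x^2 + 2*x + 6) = x^3 + 15*x^2 - 4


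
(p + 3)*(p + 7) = p^2 + 10*p + 21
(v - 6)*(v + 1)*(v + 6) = v^3 + v^2 - 36*v - 36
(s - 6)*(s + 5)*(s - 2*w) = s^3 - 2*s^2*w - s^2 + 2*s*w - 30*s + 60*w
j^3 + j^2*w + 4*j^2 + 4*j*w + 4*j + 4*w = (j + 2)^2*(j + w)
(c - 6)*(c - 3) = c^2 - 9*c + 18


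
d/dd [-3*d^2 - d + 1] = -6*d - 1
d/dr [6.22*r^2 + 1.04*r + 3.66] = 12.44*r + 1.04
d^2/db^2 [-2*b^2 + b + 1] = -4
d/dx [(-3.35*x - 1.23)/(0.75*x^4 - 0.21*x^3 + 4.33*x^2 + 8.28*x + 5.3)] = (7.5375*x^4 + 2.283*x^3 + 13.7306*x^2 + 10.6518*x - 7.5706)/(0.5625*x^8 - 0.315*x^7 + 6.5391*x^6 + 10.6014*x^5 + 23.2213*x^4 + 69.4788*x^3 + 114.4564*x^2 + 87.768*x + 28.09)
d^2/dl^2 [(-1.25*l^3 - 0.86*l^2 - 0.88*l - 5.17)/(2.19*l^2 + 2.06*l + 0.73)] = (7.105427357601e-15*l^5 + 4.26325641456066e-14*l^4 - 7.293778*l^3 - 151.80423*l^2 - 135.499242*l - 25.618166)/(10.503459*l^6 + 29.639898*l^5 + 38.383911*l^4 + 28.501748*l^3 + 12.794637*l^2 + 3.293322*l + 0.389017)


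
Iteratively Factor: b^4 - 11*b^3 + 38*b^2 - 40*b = (b)*(b^3 - 11*b^2 + 38*b - 40) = b*(b - 4)*(b^2 - 7*b + 10) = b*(b - 5)*(b - 4)*(b - 2)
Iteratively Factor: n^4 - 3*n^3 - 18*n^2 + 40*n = (n)*(n^3 - 3*n^2 - 18*n + 40) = n*(n + 4)*(n^2 - 7*n + 10) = n*(n - 5)*(n + 4)*(n - 2)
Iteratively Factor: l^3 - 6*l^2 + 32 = (l - 4)*(l^2 - 2*l - 8) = (l - 4)^2*(l + 2)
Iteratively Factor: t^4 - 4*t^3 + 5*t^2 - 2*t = (t - 2)*(t^3 - 2*t^2 + t) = t*(t - 2)*(t^2 - 2*t + 1) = t*(t - 2)*(t - 1)*(t - 1)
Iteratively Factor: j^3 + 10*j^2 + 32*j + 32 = (j + 4)*(j^2 + 6*j + 8) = (j + 4)^2*(j + 2)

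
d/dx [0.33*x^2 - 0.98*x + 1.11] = 0.66*x - 0.98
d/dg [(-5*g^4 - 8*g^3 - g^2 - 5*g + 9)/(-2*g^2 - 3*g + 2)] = (20*g^5 + 61*g^4 + 8*g^3 - 55*g^2 + 32*g + 17)/(4*g^4 + 12*g^3 + g^2 - 12*g + 4)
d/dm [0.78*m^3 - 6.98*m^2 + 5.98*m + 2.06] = 2.34*m^2 - 13.96*m + 5.98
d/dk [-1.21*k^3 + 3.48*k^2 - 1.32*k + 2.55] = -3.63*k^2 + 6.96*k - 1.32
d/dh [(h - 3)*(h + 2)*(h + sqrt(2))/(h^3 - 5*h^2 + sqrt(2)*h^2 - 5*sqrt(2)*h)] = 2*(-2*h^2 + 6*h - 15)/(h^2*(h^2 - 10*h + 25))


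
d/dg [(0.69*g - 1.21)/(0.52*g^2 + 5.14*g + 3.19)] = (-0.3588*g^2 + 1.2584*g + 8.4205)/(0.2704*g^4 + 5.3456*g^3 + 29.7372*g^2 + 32.7932*g + 10.1761)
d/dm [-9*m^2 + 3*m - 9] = 3 - 18*m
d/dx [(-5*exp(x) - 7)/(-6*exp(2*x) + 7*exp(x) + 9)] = (-(5*exp(x) + 7)*(12*exp(x) - 7) + 30*exp(2*x) - 35*exp(x) - 45)*exp(x)/(-6*exp(2*x) + 7*exp(x) + 9)^2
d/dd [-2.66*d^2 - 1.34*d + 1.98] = -5.32*d - 1.34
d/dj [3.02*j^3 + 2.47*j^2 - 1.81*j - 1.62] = 9.06*j^2 + 4.94*j - 1.81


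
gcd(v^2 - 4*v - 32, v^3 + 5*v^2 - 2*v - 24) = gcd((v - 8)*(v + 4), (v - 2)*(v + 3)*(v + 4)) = v + 4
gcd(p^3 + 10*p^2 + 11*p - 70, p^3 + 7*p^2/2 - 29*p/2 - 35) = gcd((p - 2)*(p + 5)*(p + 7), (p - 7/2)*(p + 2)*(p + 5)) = p + 5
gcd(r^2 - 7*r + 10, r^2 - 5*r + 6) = r - 2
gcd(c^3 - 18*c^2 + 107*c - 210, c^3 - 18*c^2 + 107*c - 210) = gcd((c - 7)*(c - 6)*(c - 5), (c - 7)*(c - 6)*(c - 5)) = c^3 - 18*c^2 + 107*c - 210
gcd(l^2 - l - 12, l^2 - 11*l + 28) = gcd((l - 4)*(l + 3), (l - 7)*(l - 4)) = l - 4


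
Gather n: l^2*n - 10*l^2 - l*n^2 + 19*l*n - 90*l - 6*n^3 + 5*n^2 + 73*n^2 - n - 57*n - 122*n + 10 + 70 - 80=-10*l^2 - 90*l - 6*n^3 + n^2*(78 - l) + n*(l^2 + 19*l - 180)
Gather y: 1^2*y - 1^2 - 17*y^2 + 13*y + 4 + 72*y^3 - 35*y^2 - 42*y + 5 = 72*y^3 - 52*y^2 - 28*y + 8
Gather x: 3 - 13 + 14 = 4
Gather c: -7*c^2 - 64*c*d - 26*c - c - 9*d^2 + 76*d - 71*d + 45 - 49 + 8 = -7*c^2 + c*(-64*d - 27) - 9*d^2 + 5*d + 4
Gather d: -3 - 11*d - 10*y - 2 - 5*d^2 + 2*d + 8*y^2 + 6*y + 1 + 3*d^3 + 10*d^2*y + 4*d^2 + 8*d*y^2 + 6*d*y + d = 3*d^3 + d^2*(10*y - 1) + d*(8*y^2 + 6*y - 8) + 8*y^2 - 4*y - 4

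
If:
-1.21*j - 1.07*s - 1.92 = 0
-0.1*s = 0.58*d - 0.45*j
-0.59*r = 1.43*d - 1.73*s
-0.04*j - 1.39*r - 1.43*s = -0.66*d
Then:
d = -0.76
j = -1.10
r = 0.23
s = -0.55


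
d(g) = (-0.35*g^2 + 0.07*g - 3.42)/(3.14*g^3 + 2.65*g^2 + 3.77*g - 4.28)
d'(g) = (0.07 - 0.7*g)/(3.14*g^3 + 2.65*g^2 + 3.77*g - 4.28) + (-9.42*g^2 - 5.3*g - 3.77)*(-0.35*g^2 + 0.07*g - 3.42)/(3.14*g^3 + 2.65*g^2 + 3.77*g - 4.28)^2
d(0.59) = 7.17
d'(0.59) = 150.07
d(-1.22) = 0.38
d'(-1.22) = 0.32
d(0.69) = -5.76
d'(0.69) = 110.95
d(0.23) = 1.06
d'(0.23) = 1.82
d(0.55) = 3.95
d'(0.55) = 43.06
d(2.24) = -0.10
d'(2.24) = 0.09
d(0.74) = -2.89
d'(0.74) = 29.71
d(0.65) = -23.11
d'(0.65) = 1694.22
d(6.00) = -0.02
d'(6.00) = 0.00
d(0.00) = 0.80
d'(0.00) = 0.69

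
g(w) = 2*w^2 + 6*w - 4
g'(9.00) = 42.00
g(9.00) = 212.00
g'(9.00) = 42.00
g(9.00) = 212.00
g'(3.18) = 18.72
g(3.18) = 35.30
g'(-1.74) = -0.96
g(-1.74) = -8.38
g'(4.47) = 23.88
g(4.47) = 62.78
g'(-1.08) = 1.68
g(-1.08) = -8.15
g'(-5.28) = -15.12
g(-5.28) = 20.08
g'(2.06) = 14.24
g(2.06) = 16.85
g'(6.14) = 30.56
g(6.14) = 108.24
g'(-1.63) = -0.52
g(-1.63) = -8.47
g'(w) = 4*w + 6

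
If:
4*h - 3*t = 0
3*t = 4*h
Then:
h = 3*t/4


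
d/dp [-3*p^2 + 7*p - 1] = 7 - 6*p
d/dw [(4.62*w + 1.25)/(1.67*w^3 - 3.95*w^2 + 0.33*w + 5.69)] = (-15.4308*w^3 + 11.9865*w^2 + 9.875*w + 25.8753)/(2.7889*w^6 - 13.193*w^5 + 16.7047*w^4 + 16.3976*w^3 - 44.8421*w^2 + 3.7554*w + 32.3761)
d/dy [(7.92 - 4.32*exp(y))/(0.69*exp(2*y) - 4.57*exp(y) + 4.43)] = (2.9808*exp(2*y) - 10.9296*exp(y) + 17.0568)*exp(y)/(0.4761*exp(4*y) - 6.3066*exp(3*y) + 26.9983*exp(2*y) - 40.4902*exp(y) + 19.6249)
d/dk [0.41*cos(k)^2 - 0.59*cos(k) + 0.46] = (0.59 - 0.82*cos(k))*sin(k)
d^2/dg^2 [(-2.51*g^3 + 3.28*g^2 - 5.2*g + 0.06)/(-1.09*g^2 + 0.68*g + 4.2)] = (3.5527136788005e-15*g^5 - 7.105427357601e-15*g^4 + 32.796776*g^3 - 47.511396*g^2 + 408.758832*g - 146.025648)/(1.295029*g^6 - 2.423724*g^5 - 13.458012*g^4 + 18.363808*g^3 + 51.85656*g^2 - 35.9856*g - 74.088)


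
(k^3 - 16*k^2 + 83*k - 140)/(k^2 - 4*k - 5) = (k^2 - 11*k + 28)/(k + 1)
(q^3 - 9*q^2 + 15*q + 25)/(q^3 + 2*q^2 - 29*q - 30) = (q - 5)/(q + 6)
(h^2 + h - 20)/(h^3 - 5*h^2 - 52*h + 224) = (h + 5)/(h^2 - h - 56)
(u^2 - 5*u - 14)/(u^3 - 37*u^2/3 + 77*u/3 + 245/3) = 3*(u + 2)/(3*u^2 - 16*u - 35)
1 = 1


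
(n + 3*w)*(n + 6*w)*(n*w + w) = n^3*w + 9*n^2*w^2 + n^2*w + 18*n*w^3 + 9*n*w^2 + 18*w^3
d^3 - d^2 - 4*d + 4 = (d - 2)*(d - 1)*(d + 2)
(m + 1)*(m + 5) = m^2 + 6*m + 5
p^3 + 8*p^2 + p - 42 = (p - 2)*(p + 3)*(p + 7)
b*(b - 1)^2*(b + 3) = b^4 + b^3 - 5*b^2 + 3*b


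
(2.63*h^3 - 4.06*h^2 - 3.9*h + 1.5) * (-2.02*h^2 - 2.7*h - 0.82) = -5.3126*h^5 + 1.1002*h^4 + 16.6834*h^3 + 10.8292*h^2 - 0.852000000000001*h - 1.23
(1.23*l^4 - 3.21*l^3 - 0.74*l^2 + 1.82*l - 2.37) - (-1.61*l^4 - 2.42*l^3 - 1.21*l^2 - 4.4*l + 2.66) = 2.84*l^4 - 0.79*l^3 + 0.47*l^2 + 6.22*l - 5.03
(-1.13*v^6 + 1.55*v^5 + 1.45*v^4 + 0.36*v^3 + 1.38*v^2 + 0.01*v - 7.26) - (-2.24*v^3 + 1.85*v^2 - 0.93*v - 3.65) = -1.13*v^6 + 1.55*v^5 + 1.45*v^4 + 2.6*v^3 - 0.47*v^2 + 0.94*v - 3.61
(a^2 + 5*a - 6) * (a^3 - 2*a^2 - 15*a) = a^5 + 3*a^4 - 31*a^3 - 63*a^2 + 90*a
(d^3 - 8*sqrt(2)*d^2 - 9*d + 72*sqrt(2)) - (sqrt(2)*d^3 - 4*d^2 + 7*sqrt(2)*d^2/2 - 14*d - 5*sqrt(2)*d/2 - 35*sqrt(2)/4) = -sqrt(2)*d^3 + d^3 - 23*sqrt(2)*d^2/2 + 4*d^2 + 5*sqrt(2)*d/2 + 5*d + 323*sqrt(2)/4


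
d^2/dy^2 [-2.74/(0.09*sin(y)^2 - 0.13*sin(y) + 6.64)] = (0.088776*sin(y)^4 - 0.096174*sin(y)^3 - 6.636554*sin(y)^2 + 2.557516*sin(y) + 3.182236)/(0.09*sin(y)^2 - 0.13*sin(y) + 6.64)^3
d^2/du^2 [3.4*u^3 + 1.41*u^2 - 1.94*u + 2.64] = 20.4*u + 2.82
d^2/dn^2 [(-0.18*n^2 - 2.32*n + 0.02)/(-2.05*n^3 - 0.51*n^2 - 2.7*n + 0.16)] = (1.5129*n^6 + 58.4988*n^5 + 7.56696*n^4 - 24.479256*n^3 + 8.52423599999999*n^2 + 0.931272*n + 1.718832)/(8.615125*n^9 + 6.429825*n^8 + 35.639865*n^7 + 15.052551*n^6 + 45.93663*n^5 + 5.715252*n^4 + 18.51852*n^3 - 3.460032*n^2 + 0.20736*n - 0.004096)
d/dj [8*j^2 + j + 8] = 16*j + 1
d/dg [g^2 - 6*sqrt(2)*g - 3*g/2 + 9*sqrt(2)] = 2*g - 6*sqrt(2) - 3/2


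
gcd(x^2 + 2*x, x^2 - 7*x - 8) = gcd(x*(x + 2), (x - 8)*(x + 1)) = 1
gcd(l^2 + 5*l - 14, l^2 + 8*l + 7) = l + 7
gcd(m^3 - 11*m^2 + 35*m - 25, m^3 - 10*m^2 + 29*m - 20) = m^2 - 6*m + 5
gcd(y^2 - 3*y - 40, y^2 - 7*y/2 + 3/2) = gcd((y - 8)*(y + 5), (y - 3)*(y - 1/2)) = 1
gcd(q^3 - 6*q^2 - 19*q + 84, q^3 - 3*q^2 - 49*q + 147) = q^2 - 10*q + 21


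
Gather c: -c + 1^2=1 - c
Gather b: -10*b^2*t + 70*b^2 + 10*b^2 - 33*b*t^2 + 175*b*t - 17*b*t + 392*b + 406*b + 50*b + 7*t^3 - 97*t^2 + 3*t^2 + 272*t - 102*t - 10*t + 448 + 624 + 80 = b^2*(80 - 10*t) + b*(-33*t^2 + 158*t + 848) + 7*t^3 - 94*t^2 + 160*t + 1152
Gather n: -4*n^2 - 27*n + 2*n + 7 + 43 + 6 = -4*n^2 - 25*n + 56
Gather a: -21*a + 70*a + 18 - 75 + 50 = 49*a - 7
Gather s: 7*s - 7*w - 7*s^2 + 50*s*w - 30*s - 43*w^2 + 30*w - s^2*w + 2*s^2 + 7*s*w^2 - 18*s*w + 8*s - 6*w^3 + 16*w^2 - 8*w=s^2*(-w - 5) + s*(7*w^2 + 32*w - 15) - 6*w^3 - 27*w^2 + 15*w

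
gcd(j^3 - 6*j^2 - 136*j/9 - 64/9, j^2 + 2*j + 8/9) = j^2 + 2*j + 8/9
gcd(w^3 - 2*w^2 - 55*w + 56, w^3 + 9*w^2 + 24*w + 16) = 1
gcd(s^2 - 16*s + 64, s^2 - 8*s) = s - 8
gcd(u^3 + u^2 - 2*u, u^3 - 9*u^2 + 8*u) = u^2 - u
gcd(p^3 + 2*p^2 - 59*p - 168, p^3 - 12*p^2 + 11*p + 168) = p^2 - 5*p - 24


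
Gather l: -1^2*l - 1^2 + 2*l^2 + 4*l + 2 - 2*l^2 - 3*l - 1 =0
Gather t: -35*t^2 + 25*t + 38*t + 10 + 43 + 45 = -35*t^2 + 63*t + 98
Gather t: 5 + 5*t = 5*t + 5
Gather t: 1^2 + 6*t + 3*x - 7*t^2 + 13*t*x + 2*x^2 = -7*t^2 + t*(13*x + 6) + 2*x^2 + 3*x + 1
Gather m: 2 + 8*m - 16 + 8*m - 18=16*m - 32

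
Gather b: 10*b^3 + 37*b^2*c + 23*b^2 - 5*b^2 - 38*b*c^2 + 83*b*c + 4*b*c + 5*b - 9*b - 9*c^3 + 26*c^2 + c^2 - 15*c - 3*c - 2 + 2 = 10*b^3 + b^2*(37*c + 18) + b*(-38*c^2 + 87*c - 4) - 9*c^3 + 27*c^2 - 18*c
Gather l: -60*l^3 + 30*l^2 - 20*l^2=-60*l^3 + 10*l^2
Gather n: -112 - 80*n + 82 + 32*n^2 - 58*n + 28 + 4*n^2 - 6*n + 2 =36*n^2 - 144*n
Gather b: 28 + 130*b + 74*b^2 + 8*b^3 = 8*b^3 + 74*b^2 + 130*b + 28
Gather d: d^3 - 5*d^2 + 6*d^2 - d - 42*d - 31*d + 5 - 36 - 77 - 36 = d^3 + d^2 - 74*d - 144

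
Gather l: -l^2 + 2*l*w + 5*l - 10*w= -l^2 + l*(2*w + 5) - 10*w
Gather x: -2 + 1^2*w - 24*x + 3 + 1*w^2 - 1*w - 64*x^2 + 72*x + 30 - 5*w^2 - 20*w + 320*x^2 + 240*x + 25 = -4*w^2 - 20*w + 256*x^2 + 288*x + 56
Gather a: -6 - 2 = -8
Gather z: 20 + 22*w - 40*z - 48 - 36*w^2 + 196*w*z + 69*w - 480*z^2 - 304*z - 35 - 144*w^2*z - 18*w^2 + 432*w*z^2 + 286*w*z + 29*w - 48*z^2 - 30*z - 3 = -54*w^2 + 120*w + z^2*(432*w - 528) + z*(-144*w^2 + 482*w - 374) - 66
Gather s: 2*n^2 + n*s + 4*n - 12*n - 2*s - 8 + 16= 2*n^2 - 8*n + s*(n - 2) + 8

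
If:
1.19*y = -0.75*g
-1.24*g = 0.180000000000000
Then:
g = -0.15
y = 0.09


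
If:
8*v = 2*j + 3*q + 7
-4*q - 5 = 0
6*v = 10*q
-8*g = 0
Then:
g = 0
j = -239/24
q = -5/4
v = -25/12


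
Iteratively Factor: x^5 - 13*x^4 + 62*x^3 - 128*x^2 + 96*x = (x - 2)*(x^4 - 11*x^3 + 40*x^2 - 48*x) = x*(x - 2)*(x^3 - 11*x^2 + 40*x - 48) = x*(x - 3)*(x - 2)*(x^2 - 8*x + 16) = x*(x - 4)*(x - 3)*(x - 2)*(x - 4)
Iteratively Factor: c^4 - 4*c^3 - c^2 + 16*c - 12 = (c + 2)*(c^3 - 6*c^2 + 11*c - 6) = (c - 2)*(c + 2)*(c^2 - 4*c + 3) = (c - 2)*(c - 1)*(c + 2)*(c - 3)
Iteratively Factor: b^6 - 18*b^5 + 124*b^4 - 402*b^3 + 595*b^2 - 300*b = (b - 4)*(b^5 - 14*b^4 + 68*b^3 - 130*b^2 + 75*b) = (b - 4)*(b - 3)*(b^4 - 11*b^3 + 35*b^2 - 25*b) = (b - 5)*(b - 4)*(b - 3)*(b^3 - 6*b^2 + 5*b) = (b - 5)^2*(b - 4)*(b - 3)*(b^2 - b) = (b - 5)^2*(b - 4)*(b - 3)*(b - 1)*(b)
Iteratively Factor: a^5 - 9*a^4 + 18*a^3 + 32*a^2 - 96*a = (a)*(a^4 - 9*a^3 + 18*a^2 + 32*a - 96) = a*(a - 3)*(a^3 - 6*a^2 + 32) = a*(a - 4)*(a - 3)*(a^2 - 2*a - 8) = a*(a - 4)^2*(a - 3)*(a + 2)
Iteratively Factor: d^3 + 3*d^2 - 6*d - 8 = (d + 4)*(d^2 - d - 2) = (d + 1)*(d + 4)*(d - 2)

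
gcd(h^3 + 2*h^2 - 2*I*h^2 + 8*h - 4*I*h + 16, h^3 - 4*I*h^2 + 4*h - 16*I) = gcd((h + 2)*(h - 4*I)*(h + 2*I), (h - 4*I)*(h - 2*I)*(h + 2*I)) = h^2 - 2*I*h + 8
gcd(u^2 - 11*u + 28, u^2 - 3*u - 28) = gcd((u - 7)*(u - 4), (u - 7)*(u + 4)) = u - 7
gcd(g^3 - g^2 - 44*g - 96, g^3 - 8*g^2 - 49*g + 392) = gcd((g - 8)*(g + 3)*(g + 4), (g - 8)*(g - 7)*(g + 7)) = g - 8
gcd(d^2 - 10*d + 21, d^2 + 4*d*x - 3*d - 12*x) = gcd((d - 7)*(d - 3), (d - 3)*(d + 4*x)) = d - 3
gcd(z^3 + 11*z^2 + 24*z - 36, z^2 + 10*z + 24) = z + 6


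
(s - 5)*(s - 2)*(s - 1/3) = s^3 - 22*s^2/3 + 37*s/3 - 10/3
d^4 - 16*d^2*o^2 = d^2*(d - 4*o)*(d + 4*o)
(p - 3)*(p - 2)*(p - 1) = p^3 - 6*p^2 + 11*p - 6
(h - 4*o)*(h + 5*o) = h^2 + h*o - 20*o^2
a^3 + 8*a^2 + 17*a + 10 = (a + 1)*(a + 2)*(a + 5)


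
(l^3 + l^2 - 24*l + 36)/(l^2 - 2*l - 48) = (l^2 - 5*l + 6)/(l - 8)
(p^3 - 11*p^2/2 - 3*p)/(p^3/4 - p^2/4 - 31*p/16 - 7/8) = 8*p*(p - 6)/(2*p^2 - 3*p - 14)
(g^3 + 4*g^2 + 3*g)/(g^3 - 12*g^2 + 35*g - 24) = g*(g^2 + 4*g + 3)/(g^3 - 12*g^2 + 35*g - 24)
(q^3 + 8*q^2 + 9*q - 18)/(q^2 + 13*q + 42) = (q^2 + 2*q - 3)/(q + 7)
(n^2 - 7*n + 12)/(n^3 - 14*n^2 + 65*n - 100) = (n - 3)/(n^2 - 10*n + 25)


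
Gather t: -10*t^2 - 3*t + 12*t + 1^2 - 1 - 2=-10*t^2 + 9*t - 2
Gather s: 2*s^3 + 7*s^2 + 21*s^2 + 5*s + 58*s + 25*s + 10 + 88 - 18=2*s^3 + 28*s^2 + 88*s + 80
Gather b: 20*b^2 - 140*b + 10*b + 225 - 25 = 20*b^2 - 130*b + 200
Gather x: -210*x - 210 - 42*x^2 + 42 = -42*x^2 - 210*x - 168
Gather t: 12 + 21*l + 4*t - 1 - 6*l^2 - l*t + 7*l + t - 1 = -6*l^2 + 28*l + t*(5 - l) + 10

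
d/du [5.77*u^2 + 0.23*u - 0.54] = 11.54*u + 0.23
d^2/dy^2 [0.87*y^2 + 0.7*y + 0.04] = 1.74000000000000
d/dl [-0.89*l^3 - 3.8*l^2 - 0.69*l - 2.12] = -2.67*l^2 - 7.6*l - 0.69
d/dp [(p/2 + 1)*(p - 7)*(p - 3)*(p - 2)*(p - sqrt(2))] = 5*p^4/2 - 20*p^3 - 2*sqrt(2)*p^3 + 15*sqrt(2)*p^2 + 51*p^2/2 - 17*sqrt(2)*p + 40*p - 42 - 20*sqrt(2)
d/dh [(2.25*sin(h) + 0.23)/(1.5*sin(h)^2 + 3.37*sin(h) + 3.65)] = (-3.375*sin(h)^2 - 0.69*sin(h) + 7.4374)*cos(h)/(2.25*sin(h)^4 + 10.11*sin(h)^3 + 22.3069*sin(h)^2 + 24.601*sin(h) + 13.3225)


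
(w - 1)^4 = w^4 - 4*w^3 + 6*w^2 - 4*w + 1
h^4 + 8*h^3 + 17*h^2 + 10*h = h*(h + 1)*(h + 2)*(h + 5)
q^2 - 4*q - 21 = (q - 7)*(q + 3)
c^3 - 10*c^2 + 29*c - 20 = (c - 5)*(c - 4)*(c - 1)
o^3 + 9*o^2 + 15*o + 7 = (o + 1)^2*(o + 7)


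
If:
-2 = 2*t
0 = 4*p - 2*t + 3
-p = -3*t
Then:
No Solution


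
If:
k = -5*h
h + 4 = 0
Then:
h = -4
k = 20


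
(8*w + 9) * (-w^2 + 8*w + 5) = -8*w^3 + 55*w^2 + 112*w + 45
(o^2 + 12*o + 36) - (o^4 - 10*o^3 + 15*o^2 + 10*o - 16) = -o^4 + 10*o^3 - 14*o^2 + 2*o + 52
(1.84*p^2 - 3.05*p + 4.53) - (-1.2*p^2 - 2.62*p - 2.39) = 3.04*p^2 - 0.43*p + 6.92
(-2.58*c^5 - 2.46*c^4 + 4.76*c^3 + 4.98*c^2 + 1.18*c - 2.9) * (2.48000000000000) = -6.3984*c^5 - 6.1008*c^4 + 11.8048*c^3 + 12.3504*c^2 + 2.9264*c - 7.192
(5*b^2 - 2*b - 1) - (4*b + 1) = 5*b^2 - 6*b - 2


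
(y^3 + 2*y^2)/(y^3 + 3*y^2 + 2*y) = y/(y + 1)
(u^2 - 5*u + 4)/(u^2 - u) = (u - 4)/u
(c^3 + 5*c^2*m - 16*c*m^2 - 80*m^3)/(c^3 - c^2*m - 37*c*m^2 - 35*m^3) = (c^2 - 16*m^2)/(c^2 - 6*c*m - 7*m^2)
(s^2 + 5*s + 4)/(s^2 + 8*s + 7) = (s + 4)/(s + 7)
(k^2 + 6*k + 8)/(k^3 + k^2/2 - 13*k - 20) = 2*(k + 4)/(2*k^2 - 3*k - 20)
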